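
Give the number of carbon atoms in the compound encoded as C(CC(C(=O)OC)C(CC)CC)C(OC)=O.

12

The symbol for carbon appears 12 times in the SMILES.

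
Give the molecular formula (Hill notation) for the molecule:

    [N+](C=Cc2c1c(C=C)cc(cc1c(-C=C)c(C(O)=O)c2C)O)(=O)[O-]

C18H15NO5

Heavy atoms from the SMILES: 18 C, 1 N, 5 O.
Implicit hydrogens by atom environment:
  8 × C (aromatic): no H
  4 × C: 1 H each → 4
  2 × C: 2 H each → 4
  2 × C (aromatic): 1 H each → 2
  2 × O: 1 H each → 2
  2 × O: no H
  1 × C: 3 H
  1 × C: no H
  1 × N (charge +1): no H
  1 × O (charge -1): no H
  Total hydrogens = 15.
Molecular formula: C18H15NO5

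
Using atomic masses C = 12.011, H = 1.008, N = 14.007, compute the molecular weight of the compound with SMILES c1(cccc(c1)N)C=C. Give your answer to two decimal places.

Molecular formula: C8H9N.
M = 8×12.011 + 9×1.008 + 1×14.007 = 119.17 g/mol.

119.17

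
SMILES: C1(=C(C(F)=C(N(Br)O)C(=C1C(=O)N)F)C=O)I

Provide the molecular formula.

C8H4BrF2IN2O3

Heavy atoms from the SMILES: 1 Br, 8 C, 2 F, 1 I, 2 N, 3 O.
Implicit hydrogens by atom environment:
  6 × C (aromatic): no H
  2 × F: no H
  2 × O: no H
  1 × Br: no H
  1 × C: 1 H
  1 × C: no H
  1 × I: no H
  1 × N: 2 H
  1 × N: no H
  1 × O: 1 H
  Total hydrogens = 4.
Molecular formula: C8H4BrF2IN2O3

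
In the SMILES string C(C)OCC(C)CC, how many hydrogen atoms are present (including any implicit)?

16

Hydrogens are implicit in SMILES; fill each atom to its normal valence:
  3 × C: 3 H each → 9
  3 × C: 2 H each → 6
  1 × C: 1 H
  1 × O: no H
  Total hydrogens = 16.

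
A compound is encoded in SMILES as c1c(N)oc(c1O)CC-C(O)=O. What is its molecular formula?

C7H9NO4

Heavy atoms from the SMILES: 7 C, 1 N, 4 O.
Implicit hydrogens by atom environment:
  3 × C (aromatic): no H
  2 × C: 2 H each → 4
  2 × O: 1 H each → 2
  1 × C (aromatic): 1 H
  1 × C: no H
  1 × N: 2 H
  1 × O (aromatic): no H
  1 × O: no H
  Total hydrogens = 9.
Molecular formula: C7H9NO4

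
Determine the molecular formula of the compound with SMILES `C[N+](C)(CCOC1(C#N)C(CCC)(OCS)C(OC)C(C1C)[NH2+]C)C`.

Heavy atoms from the SMILES: 18 C, 3 N, 3 O, 1 S.
Implicit hydrogens by atom environment:
  7 × C: 3 H each → 21
  5 × C: 2 H each → 10
  3 × C: 1 H each → 3
  3 × C: no H
  3 × O: no H
  1 × N (charge +1): 2 H
  1 × N: no H
  1 × N (charge +1): no H
  1 × S: 1 H
  Total hydrogens = 37.
Net charge +2.
Molecular formula: [C18H37N3O3S]2+

[C18H37N3O3S]2+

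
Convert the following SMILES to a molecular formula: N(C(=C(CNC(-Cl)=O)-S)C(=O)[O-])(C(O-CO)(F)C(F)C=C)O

C10H12ClF2N2O6S-

Heavy atoms from the SMILES: 10 C, 1 Cl, 2 F, 2 N, 6 O, 1 S.
Implicit hydrogens by atom environment:
  5 × C: no H
  3 × C: 2 H each → 6
  3 × O: no H
  2 × C: 1 H each → 2
  2 × F: no H
  2 × O: 1 H each → 2
  1 × Cl: no H
  1 × N: 1 H
  1 × N: no H
  1 × O (charge -1): no H
  1 × S: 1 H
  Total hydrogens = 12.
Net charge -1.
Molecular formula: C10H12ClF2N2O6S-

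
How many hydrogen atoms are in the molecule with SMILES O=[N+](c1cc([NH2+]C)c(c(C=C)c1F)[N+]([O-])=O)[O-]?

9

Hydrogens are implicit in SMILES; fill each atom to its normal valence:
  5 × C (aromatic): no H
  2 × N (charge +1): no H
  2 × O: no H
  2 × O (charge -1): no H
  1 × C: 3 H
  1 × C: 2 H
  1 × C (aromatic): 1 H
  1 × C: 1 H
  1 × F: no H
  1 × N (charge +1): 2 H
  Total hydrogens = 9.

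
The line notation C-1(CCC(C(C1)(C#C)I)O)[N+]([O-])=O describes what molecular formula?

Heavy atoms from the SMILES: 8 C, 1 I, 1 N, 3 O.
Implicit hydrogens by atom environment:
  3 × C: 2 H each → 6
  3 × C: 1 H each → 3
  2 × C: no H
  1 × I: no H
  1 × N (charge +1): no H
  1 × O: 1 H
  1 × O: no H
  1 × O (charge -1): no H
  Total hydrogens = 10.
Molecular formula: C8H10INO3

C8H10INO3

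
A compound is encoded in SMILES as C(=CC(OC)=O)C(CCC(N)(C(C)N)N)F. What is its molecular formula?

C10H20FN3O2

Heavy atoms from the SMILES: 10 C, 1 F, 3 N, 2 O.
Implicit hydrogens by atom environment:
  4 × C: 1 H each → 4
  3 × N: 2 H each → 6
  2 × C: 3 H each → 6
  2 × C: 2 H each → 4
  2 × C: no H
  2 × O: no H
  1 × F: no H
  Total hydrogens = 20.
Molecular formula: C10H20FN3O2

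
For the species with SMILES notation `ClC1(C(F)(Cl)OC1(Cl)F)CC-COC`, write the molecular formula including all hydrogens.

Heavy atoms from the SMILES: 7 C, 3 Cl, 2 F, 2 O.
Implicit hydrogens by atom environment:
  3 × C: 2 H each → 6
  3 × C: no H
  3 × Cl: no H
  2 × F: no H
  2 × O: no H
  1 × C: 3 H
  Total hydrogens = 9.
Molecular formula: C7H9Cl3F2O2

C7H9Cl3F2O2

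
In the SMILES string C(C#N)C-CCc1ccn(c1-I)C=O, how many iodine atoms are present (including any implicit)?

1

The symbol for iodine appears 1 time in the SMILES.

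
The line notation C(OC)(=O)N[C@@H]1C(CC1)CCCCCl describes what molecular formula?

Heavy atoms from the SMILES: 10 C, 1 Cl, 1 N, 2 O.
Implicit hydrogens by atom environment:
  6 × C: 2 H each → 12
  2 × C: 1 H each → 2
  2 × O: no H
  1 × C: 3 H
  1 × C: no H
  1 × Cl: no H
  1 × N: 1 H
  Total hydrogens = 18.
Molecular formula: C10H18ClNO2

C10H18ClNO2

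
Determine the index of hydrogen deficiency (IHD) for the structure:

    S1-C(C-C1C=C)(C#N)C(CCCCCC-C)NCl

Molecular formula from the SMILES: C14H23ClN2S.
DoU = (2C + 2 + N − H − X)/2 = (2·14 + 2 + 2 − 23 − 1)/2 = 8/2 = 4.
(Structurally: 1 ring(s) + 3 π bond(s) = 4.)

4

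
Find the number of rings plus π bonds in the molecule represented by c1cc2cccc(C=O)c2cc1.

8

Molecular formula from the SMILES: C11H8O.
DoU = (2C + 2 + N − H − X)/2 = (2·11 + 2 + 0 − 8 − 0)/2 = 16/2 = 8.
(Structurally: 2 ring(s) + 6 π bond(s) = 8.)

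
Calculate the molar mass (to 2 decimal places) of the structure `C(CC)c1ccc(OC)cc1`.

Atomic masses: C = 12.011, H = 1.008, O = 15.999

Molecular formula: C10H14O.
M = 10×12.011 + 14×1.008 + 1×15.999 = 150.22 g/mol.

150.22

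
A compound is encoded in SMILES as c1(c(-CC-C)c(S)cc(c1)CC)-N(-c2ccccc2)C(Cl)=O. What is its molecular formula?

Heavy atoms from the SMILES: 18 C, 1 Cl, 1 N, 1 O, 1 S.
Implicit hydrogens by atom environment:
  7 × C (aromatic): 1 H each → 7
  5 × C (aromatic): no H
  3 × C: 2 H each → 6
  2 × C: 3 H each → 6
  1 × C: no H
  1 × Cl: no H
  1 × N: no H
  1 × O: no H
  1 × S: 1 H
  Total hydrogens = 20.
Molecular formula: C18H20ClNOS

C18H20ClNOS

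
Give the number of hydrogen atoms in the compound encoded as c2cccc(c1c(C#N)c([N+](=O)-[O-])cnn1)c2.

6

Hydrogens are implicit in SMILES; fill each atom to its normal valence:
  6 × C (aromatic): 1 H each → 6
  4 × C (aromatic): no H
  2 × N (aromatic): no H
  1 × C: no H
  1 × N: no H
  1 × N (charge +1): no H
  1 × O: no H
  1 × O (charge -1): no H
  Total hydrogens = 6.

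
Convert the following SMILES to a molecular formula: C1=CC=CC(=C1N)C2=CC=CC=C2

Heavy atoms from the SMILES: 12 C, 1 N.
Implicit hydrogens by atom environment:
  9 × C (aromatic): 1 H each → 9
  3 × C (aromatic): no H
  1 × N: 2 H
  Total hydrogens = 11.
Molecular formula: C12H11N

C12H11N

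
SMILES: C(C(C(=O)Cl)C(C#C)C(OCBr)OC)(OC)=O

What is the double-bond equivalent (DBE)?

Molecular formula from the SMILES: C10H12BrClO5.
DoU = (2C + 2 + N − H − X)/2 = (2·10 + 2 + 0 − 12 − 2)/2 = 8/2 = 4.
(Structurally: 0 ring(s) + 4 π bond(s) = 4.)

4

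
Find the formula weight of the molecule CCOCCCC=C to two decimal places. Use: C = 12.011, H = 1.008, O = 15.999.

114.19

Molecular formula: C7H14O.
M = 7×12.011 + 14×1.008 + 1×15.999 = 114.19 g/mol.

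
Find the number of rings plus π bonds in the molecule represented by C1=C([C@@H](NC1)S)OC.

2

Molecular formula from the SMILES: C5H9NOS.
DoU = (2C + 2 + N − H − X)/2 = (2·5 + 2 + 1 − 9 − 0)/2 = 4/2 = 2.
(Structurally: 1 ring(s) + 1 π bond(s) = 2.)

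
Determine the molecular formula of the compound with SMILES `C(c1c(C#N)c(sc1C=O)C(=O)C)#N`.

C9H4N2O2S

Heavy atoms from the SMILES: 9 C, 2 N, 2 O, 1 S.
Implicit hydrogens by atom environment:
  4 × C (aromatic): no H
  3 × C: no H
  2 × N: no H
  2 × O: no H
  1 × C: 3 H
  1 × C: 1 H
  1 × S (aromatic): no H
  Total hydrogens = 4.
Molecular formula: C9H4N2O2S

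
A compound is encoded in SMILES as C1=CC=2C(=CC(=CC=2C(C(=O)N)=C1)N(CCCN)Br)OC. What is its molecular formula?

Heavy atoms from the SMILES: 1 Br, 15 C, 3 N, 2 O.
Implicit hydrogens by atom environment:
  5 × C (aromatic): 1 H each → 5
  5 × C (aromatic): no H
  3 × C: 2 H each → 6
  2 × N: 2 H each → 4
  2 × O: no H
  1 × Br: no H
  1 × C: 3 H
  1 × C: no H
  1 × N: no H
  Total hydrogens = 18.
Molecular formula: C15H18BrN3O2

C15H18BrN3O2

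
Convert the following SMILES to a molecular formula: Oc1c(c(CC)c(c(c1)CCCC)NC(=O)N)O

Heavy atoms from the SMILES: 13 C, 2 N, 3 O.
Implicit hydrogens by atom environment:
  5 × C (aromatic): no H
  4 × C: 2 H each → 8
  2 × C: 3 H each → 6
  2 × O: 1 H each → 2
  1 × C (aromatic): 1 H
  1 × C: no H
  1 × N: 2 H
  1 × N: 1 H
  1 × O: no H
  Total hydrogens = 20.
Molecular formula: C13H20N2O3

C13H20N2O3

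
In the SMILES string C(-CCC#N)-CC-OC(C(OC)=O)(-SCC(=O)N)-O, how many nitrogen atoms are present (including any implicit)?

2

The symbol for nitrogen appears 2 times in the SMILES.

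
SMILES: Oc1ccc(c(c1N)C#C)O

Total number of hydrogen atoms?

Hydrogens are implicit in SMILES; fill each atom to its normal valence:
  4 × C (aromatic): no H
  2 × C (aromatic): 1 H each → 2
  2 × O: 1 H each → 2
  1 × C: 1 H
  1 × C: no H
  1 × N: 2 H
  Total hydrogens = 7.

7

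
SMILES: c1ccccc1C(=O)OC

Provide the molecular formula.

C8H8O2

Heavy atoms from the SMILES: 8 C, 2 O.
Implicit hydrogens by atom environment:
  5 × C (aromatic): 1 H each → 5
  2 × O: no H
  1 × C: 3 H
  1 × C (aromatic): no H
  1 × C: no H
  Total hydrogens = 8.
Molecular formula: C8H8O2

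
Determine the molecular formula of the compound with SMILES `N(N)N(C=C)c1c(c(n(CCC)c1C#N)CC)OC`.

C13H21N5O

Heavy atoms from the SMILES: 13 C, 5 N, 1 O.
Implicit hydrogens by atom environment:
  4 × C: 2 H each → 8
  4 × C (aromatic): no H
  3 × C: 3 H each → 9
  2 × N: no H
  1 × C: 1 H
  1 × C: no H
  1 × N: 2 H
  1 × N: 1 H
  1 × N (aromatic): no H
  1 × O: no H
  Total hydrogens = 21.
Molecular formula: C13H21N5O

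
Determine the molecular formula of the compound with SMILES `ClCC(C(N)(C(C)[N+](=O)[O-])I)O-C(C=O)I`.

Heavy atoms from the SMILES: 7 C, 1 Cl, 2 I, 2 N, 4 O.
Implicit hydrogens by atom environment:
  4 × C: 1 H each → 4
  3 × O: no H
  2 × I: no H
  1 × C: 3 H
  1 × C: 2 H
  1 × C: no H
  1 × Cl: no H
  1 × N: 2 H
  1 × N (charge +1): no H
  1 × O (charge -1): no H
  Total hydrogens = 11.
Molecular formula: C7H11ClI2N2O4

C7H11ClI2N2O4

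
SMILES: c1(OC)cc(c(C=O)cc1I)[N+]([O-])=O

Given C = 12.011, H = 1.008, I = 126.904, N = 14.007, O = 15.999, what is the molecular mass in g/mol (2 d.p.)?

Molecular formula: C8H6INO4.
M = 8×12.011 + 6×1.008 + 1×126.904 + 1×14.007 + 4×15.999 = 307.04 g/mol.

307.04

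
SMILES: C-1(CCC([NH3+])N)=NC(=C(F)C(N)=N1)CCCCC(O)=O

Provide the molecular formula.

Heavy atoms from the SMILES: 12 C, 1 F, 5 N, 2 O.
Implicit hydrogens by atom environment:
  6 × C: 2 H each → 12
  4 × C (aromatic): no H
  2 × N: 2 H each → 4
  2 × N (aromatic): no H
  1 × C: 1 H
  1 × C: no H
  1 × F: no H
  1 × N (charge +1): 3 H
  1 × O: 1 H
  1 × O: no H
  Total hydrogens = 21.
Net charge +1.
Molecular formula: C12H21FN5O2+

C12H21FN5O2+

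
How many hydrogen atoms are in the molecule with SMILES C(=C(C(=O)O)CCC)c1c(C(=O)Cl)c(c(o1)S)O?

11

Hydrogens are implicit in SMILES; fill each atom to its normal valence:
  4 × C (aromatic): no H
  3 × C: no H
  2 × C: 2 H each → 4
  2 × O: 1 H each → 2
  2 × O: no H
  1 × C: 3 H
  1 × C: 1 H
  1 × Cl: no H
  1 × O (aromatic): no H
  1 × S: 1 H
  Total hydrogens = 11.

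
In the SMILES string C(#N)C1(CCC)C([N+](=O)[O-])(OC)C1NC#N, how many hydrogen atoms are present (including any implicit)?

Hydrogens are implicit in SMILES; fill each atom to its normal valence:
  4 × C: no H
  2 × C: 3 H each → 6
  2 × C: 2 H each → 4
  2 × N: no H
  2 × O: no H
  1 × C: 1 H
  1 × N: 1 H
  1 × N (charge +1): no H
  1 × O (charge -1): no H
  Total hydrogens = 12.

12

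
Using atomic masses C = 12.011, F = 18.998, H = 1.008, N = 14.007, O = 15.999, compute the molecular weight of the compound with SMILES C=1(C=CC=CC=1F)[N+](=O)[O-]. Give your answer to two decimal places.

141.10

Molecular formula: C6H4FNO2.
M = 6×12.011 + 1×18.998 + 4×1.008 + 1×14.007 + 2×15.999 = 141.10 g/mol.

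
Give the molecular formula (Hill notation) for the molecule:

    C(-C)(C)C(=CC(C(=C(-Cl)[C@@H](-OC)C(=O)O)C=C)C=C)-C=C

C17H23ClO3

Heavy atoms from the SMILES: 17 C, 1 Cl, 3 O.
Implicit hydrogens by atom environment:
  7 × C: 1 H each → 7
  4 × C: no H
  3 × C: 3 H each → 9
  3 × C: 2 H each → 6
  2 × O: no H
  1 × Cl: no H
  1 × O: 1 H
  Total hydrogens = 23.
Molecular formula: C17H23ClO3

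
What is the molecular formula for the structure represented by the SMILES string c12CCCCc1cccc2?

Heavy atoms from the SMILES: 10 C.
Implicit hydrogens by atom environment:
  4 × C: 2 H each → 8
  4 × C (aromatic): 1 H each → 4
  2 × C (aromatic): no H
  Total hydrogens = 12.
Molecular formula: C10H12

C10H12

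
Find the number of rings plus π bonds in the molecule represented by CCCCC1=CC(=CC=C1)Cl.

4

Molecular formula from the SMILES: C10H13Cl.
DoU = (2C + 2 + N − H − X)/2 = (2·10 + 2 + 0 − 13 − 1)/2 = 8/2 = 4.
(Structurally: 1 ring(s) + 3 π bond(s) = 4.)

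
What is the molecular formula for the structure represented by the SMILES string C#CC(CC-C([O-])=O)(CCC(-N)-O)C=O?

Heavy atoms from the SMILES: 10 C, 1 N, 4 O.
Implicit hydrogens by atom environment:
  4 × C: 2 H each → 8
  3 × C: 1 H each → 3
  3 × C: no H
  2 × O: no H
  1 × N: 2 H
  1 × O: 1 H
  1 × O (charge -1): no H
  Total hydrogens = 14.
Net charge -1.
Molecular formula: C10H14NO4-

C10H14NO4-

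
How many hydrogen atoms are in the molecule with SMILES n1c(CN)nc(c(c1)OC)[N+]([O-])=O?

8

Hydrogens are implicit in SMILES; fill each atom to its normal valence:
  3 × C (aromatic): no H
  2 × N (aromatic): no H
  2 × O: no H
  1 × C: 3 H
  1 × C: 2 H
  1 × C (aromatic): 1 H
  1 × N: 2 H
  1 × N (charge +1): no H
  1 × O (charge -1): no H
  Total hydrogens = 8.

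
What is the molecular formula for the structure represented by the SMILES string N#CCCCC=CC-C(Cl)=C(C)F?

C10H13ClFN

Heavy atoms from the SMILES: 10 C, 1 Cl, 1 F, 1 N.
Implicit hydrogens by atom environment:
  4 × C: 2 H each → 8
  3 × C: no H
  2 × C: 1 H each → 2
  1 × C: 3 H
  1 × Cl: no H
  1 × F: no H
  1 × N: no H
  Total hydrogens = 13.
Molecular formula: C10H13ClFN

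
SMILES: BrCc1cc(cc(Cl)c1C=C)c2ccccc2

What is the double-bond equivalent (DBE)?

9

Molecular formula from the SMILES: C15H12BrCl.
DoU = (2C + 2 + N − H − X)/2 = (2·15 + 2 + 0 − 12 − 2)/2 = 18/2 = 9.
(Structurally: 2 ring(s) + 7 π bond(s) = 9.)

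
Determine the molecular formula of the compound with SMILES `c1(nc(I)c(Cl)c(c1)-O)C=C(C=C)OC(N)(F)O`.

Heavy atoms from the SMILES: 10 C, 1 Cl, 1 F, 1 I, 2 N, 3 O.
Implicit hydrogens by atom environment:
  4 × C (aromatic): no H
  2 × C: 1 H each → 2
  2 × C: no H
  2 × O: 1 H each → 2
  1 × C: 2 H
  1 × C (aromatic): 1 H
  1 × Cl: no H
  1 × F: no H
  1 × I: no H
  1 × N: 2 H
  1 × N (aromatic): no H
  1 × O: no H
  Total hydrogens = 9.
Molecular formula: C10H9ClFIN2O3

C10H9ClFIN2O3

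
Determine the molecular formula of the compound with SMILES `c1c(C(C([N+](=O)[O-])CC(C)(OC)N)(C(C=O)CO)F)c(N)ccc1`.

C15H22FN3O5

Heavy atoms from the SMILES: 15 C, 1 F, 3 N, 5 O.
Implicit hydrogens by atom environment:
  4 × C (aromatic): 1 H each → 4
  3 × C: 1 H each → 3
  3 × O: no H
  2 × C: 3 H each → 6
  2 × C: 2 H each → 4
  2 × C: no H
  2 × C (aromatic): no H
  2 × N: 2 H each → 4
  1 × F: no H
  1 × N (charge +1): no H
  1 × O: 1 H
  1 × O (charge -1): no H
  Total hydrogens = 22.
Molecular formula: C15H22FN3O5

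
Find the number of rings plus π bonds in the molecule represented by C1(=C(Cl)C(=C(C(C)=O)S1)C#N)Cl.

Molecular formula from the SMILES: C7H3Cl2NOS.
DoU = (2C + 2 + N − H − X)/2 = (2·7 + 2 + 1 − 3 − 2)/2 = 12/2 = 6.
(Structurally: 1 ring(s) + 5 π bond(s) = 6.)

6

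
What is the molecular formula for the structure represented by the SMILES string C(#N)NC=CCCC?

Heavy atoms from the SMILES: 6 C, 2 N.
Implicit hydrogens by atom environment:
  2 × C: 2 H each → 4
  2 × C: 1 H each → 2
  1 × C: 3 H
  1 × C: no H
  1 × N: 1 H
  1 × N: no H
  Total hydrogens = 10.
Molecular formula: C6H10N2

C6H10N2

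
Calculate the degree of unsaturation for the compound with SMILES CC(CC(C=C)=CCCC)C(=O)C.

Molecular formula from the SMILES: C12H20O.
DoU = (2C + 2 + N − H − X)/2 = (2·12 + 2 + 0 − 20 − 0)/2 = 6/2 = 3.
(Structurally: 0 ring(s) + 3 π bond(s) = 3.)

3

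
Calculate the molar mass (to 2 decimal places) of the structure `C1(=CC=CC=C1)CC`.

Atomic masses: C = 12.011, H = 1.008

106.17

Molecular formula: C8H10.
M = 8×12.011 + 10×1.008 = 106.17 g/mol.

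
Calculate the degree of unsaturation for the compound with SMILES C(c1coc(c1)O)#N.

5

Molecular formula from the SMILES: C5H3NO2.
DoU = (2C + 2 + N − H − X)/2 = (2·5 + 2 + 1 − 3 − 0)/2 = 10/2 = 5.
(Structurally: 1 ring(s) + 4 π bond(s) = 5.)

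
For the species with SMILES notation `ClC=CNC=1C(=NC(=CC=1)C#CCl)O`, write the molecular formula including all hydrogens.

Heavy atoms from the SMILES: 9 C, 2 Cl, 2 N, 1 O.
Implicit hydrogens by atom environment:
  3 × C (aromatic): no H
  2 × C (aromatic): 1 H each → 2
  2 × C: 1 H each → 2
  2 × C: no H
  2 × Cl: no H
  1 × N: 1 H
  1 × N (aromatic): no H
  1 × O: 1 H
  Total hydrogens = 6.
Molecular formula: C9H6Cl2N2O

C9H6Cl2N2O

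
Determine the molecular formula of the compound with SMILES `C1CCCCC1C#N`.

C7H11N

Heavy atoms from the SMILES: 7 C, 1 N.
Implicit hydrogens by atom environment:
  5 × C: 2 H each → 10
  1 × C: 1 H
  1 × C: no H
  1 × N: no H
  Total hydrogens = 11.
Molecular formula: C7H11N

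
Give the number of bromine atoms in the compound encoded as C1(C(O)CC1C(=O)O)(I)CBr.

1

The symbol for bromine appears 1 time in the SMILES.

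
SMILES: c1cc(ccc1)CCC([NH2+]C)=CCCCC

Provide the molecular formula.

Heavy atoms from the SMILES: 15 C, 1 N.
Implicit hydrogens by atom environment:
  5 × C: 2 H each → 10
  5 × C (aromatic): 1 H each → 5
  2 × C: 3 H each → 6
  1 × C: 1 H
  1 × C: no H
  1 × C (aromatic): no H
  1 × N (charge +1): 2 H
  Total hydrogens = 24.
Net charge +1.
Molecular formula: C15H24N+

C15H24N+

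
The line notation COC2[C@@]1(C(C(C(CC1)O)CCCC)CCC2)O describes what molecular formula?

Heavy atoms from the SMILES: 15 C, 3 O.
Implicit hydrogens by atom environment:
  8 × C: 2 H each → 16
  4 × C: 1 H each → 4
  2 × C: 3 H each → 6
  2 × O: 1 H each → 2
  1 × C: no H
  1 × O: no H
  Total hydrogens = 28.
Molecular formula: C15H28O3

C15H28O3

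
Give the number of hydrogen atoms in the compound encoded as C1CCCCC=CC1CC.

18

Hydrogens are implicit in SMILES; fill each atom to its normal valence:
  6 × C: 2 H each → 12
  3 × C: 1 H each → 3
  1 × C: 3 H
  Total hydrogens = 18.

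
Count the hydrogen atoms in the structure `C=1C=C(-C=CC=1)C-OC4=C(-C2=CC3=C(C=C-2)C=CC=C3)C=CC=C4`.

18

Hydrogens are implicit in SMILES; fill each atom to its normal valence:
  16 × C (aromatic): 1 H each → 16
  6 × C (aromatic): no H
  1 × C: 2 H
  1 × O: no H
  Total hydrogens = 18.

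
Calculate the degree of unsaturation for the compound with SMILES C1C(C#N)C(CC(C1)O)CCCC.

3

Molecular formula from the SMILES: C11H19NO.
DoU = (2C + 2 + N − H − X)/2 = (2·11 + 2 + 1 − 19 − 0)/2 = 6/2 = 3.
(Structurally: 1 ring(s) + 2 π bond(s) = 3.)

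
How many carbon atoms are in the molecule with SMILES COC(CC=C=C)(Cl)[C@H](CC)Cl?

The symbol for carbon appears 9 times in the SMILES. (Cl is a single chlorine, not C + l.)

9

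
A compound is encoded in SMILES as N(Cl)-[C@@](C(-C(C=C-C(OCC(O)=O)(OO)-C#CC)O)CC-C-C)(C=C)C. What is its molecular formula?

Heavy atoms from the SMILES: 18 C, 1 Cl, 1 N, 6 O.
Implicit hydrogens by atom environment:
  5 × C: 2 H each → 10
  5 × C: 1 H each → 5
  5 × C: no H
  3 × C: 3 H each → 9
  3 × O: 1 H each → 3
  3 × O: no H
  1 × Cl: no H
  1 × N: 1 H
  Total hydrogens = 28.
Molecular formula: C18H28ClNO6

C18H28ClNO6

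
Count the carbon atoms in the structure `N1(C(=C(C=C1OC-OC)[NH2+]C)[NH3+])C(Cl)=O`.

8

The symbol for carbon appears 8 times in the SMILES. (Cl is a single chlorine, not C + l.)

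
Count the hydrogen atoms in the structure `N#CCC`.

5

Hydrogens are implicit in SMILES; fill each atom to its normal valence:
  1 × C: 3 H
  1 × C: 2 H
  1 × C: no H
  1 × N: no H
  Total hydrogens = 5.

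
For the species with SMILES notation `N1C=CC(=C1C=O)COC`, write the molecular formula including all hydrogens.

C7H9NO2

Heavy atoms from the SMILES: 7 C, 1 N, 2 O.
Implicit hydrogens by atom environment:
  2 × C (aromatic): 1 H each → 2
  2 × C (aromatic): no H
  2 × O: no H
  1 × C: 3 H
  1 × C: 2 H
  1 × C: 1 H
  1 × N (aromatic): 1 H
  Total hydrogens = 9.
Molecular formula: C7H9NO2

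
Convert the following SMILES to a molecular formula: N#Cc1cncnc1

C5H3N3

Heavy atoms from the SMILES: 5 C, 3 N.
Implicit hydrogens by atom environment:
  3 × C (aromatic): 1 H each → 3
  2 × N (aromatic): no H
  1 × C (aromatic): no H
  1 × C: no H
  1 × N: no H
  Total hydrogens = 3.
Molecular formula: C5H3N3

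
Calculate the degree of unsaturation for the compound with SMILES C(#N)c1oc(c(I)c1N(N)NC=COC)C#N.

8

Molecular formula from the SMILES: C9H8IN5O2.
DoU = (2C + 2 + N − H − X)/2 = (2·9 + 2 + 5 − 8 − 1)/2 = 16/2 = 8.
(Structurally: 1 ring(s) + 7 π bond(s) = 8.)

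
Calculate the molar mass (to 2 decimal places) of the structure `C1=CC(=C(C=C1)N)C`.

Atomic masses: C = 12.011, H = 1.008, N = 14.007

107.16

Molecular formula: C7H9N.
M = 7×12.011 + 9×1.008 + 1×14.007 = 107.16 g/mol.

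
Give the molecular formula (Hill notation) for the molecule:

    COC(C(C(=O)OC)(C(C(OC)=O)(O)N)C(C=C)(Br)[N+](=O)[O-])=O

Heavy atoms from the SMILES: 1 Br, 11 C, 2 N, 9 O.
Implicit hydrogens by atom environment:
  7 × O: no H
  6 × C: no H
  3 × C: 3 H each → 9
  1 × Br: no H
  1 × C: 2 H
  1 × C: 1 H
  1 × N: 2 H
  1 × N (charge +1): no H
  1 × O: 1 H
  1 × O (charge -1): no H
  Total hydrogens = 15.
Molecular formula: C11H15BrN2O9

C11H15BrN2O9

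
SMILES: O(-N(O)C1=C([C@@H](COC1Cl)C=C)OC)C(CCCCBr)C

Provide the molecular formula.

Heavy atoms from the SMILES: 1 Br, 14 C, 1 Cl, 1 N, 4 O.
Implicit hydrogens by atom environment:
  6 × C: 2 H each → 12
  4 × C: 1 H each → 4
  3 × O: no H
  2 × C: 3 H each → 6
  2 × C: no H
  1 × Br: no H
  1 × Cl: no H
  1 × N: no H
  1 × O: 1 H
  Total hydrogens = 23.
Molecular formula: C14H23BrClNO4

C14H23BrClNO4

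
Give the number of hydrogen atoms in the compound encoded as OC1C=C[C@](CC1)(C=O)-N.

11

Hydrogens are implicit in SMILES; fill each atom to its normal valence:
  4 × C: 1 H each → 4
  2 × C: 2 H each → 4
  1 × C: no H
  1 × N: 2 H
  1 × O: 1 H
  1 × O: no H
  Total hydrogens = 11.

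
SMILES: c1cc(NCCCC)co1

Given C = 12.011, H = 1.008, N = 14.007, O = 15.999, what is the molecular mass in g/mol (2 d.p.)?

139.20

Molecular formula: C8H13NO.
M = 8×12.011 + 13×1.008 + 1×14.007 + 1×15.999 = 139.20 g/mol.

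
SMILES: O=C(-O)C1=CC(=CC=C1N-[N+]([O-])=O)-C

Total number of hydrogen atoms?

Hydrogens are implicit in SMILES; fill each atom to its normal valence:
  3 × C (aromatic): 1 H each → 3
  3 × C (aromatic): no H
  2 × O: no H
  1 × C: 3 H
  1 × C: no H
  1 × N: 1 H
  1 × N (charge +1): no H
  1 × O: 1 H
  1 × O (charge -1): no H
  Total hydrogens = 8.

8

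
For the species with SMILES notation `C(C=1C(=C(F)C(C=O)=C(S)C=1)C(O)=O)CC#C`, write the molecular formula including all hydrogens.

C12H9FO3S

Heavy atoms from the SMILES: 12 C, 1 F, 3 O, 1 S.
Implicit hydrogens by atom environment:
  5 × C (aromatic): no H
  2 × C: 2 H each → 4
  2 × C: 1 H each → 2
  2 × C: no H
  2 × O: no H
  1 × C (aromatic): 1 H
  1 × F: no H
  1 × O: 1 H
  1 × S: 1 H
  Total hydrogens = 9.
Molecular formula: C12H9FO3S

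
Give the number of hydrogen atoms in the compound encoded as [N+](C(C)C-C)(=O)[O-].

Hydrogens are implicit in SMILES; fill each atom to its normal valence:
  2 × C: 3 H each → 6
  1 × C: 2 H
  1 × C: 1 H
  1 × N (charge +1): no H
  1 × O: no H
  1 × O (charge -1): no H
  Total hydrogens = 9.

9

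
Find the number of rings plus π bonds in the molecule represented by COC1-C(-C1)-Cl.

Molecular formula from the SMILES: C4H7ClO.
DoU = (2C + 2 + N − H − X)/2 = (2·4 + 2 + 0 − 7 − 1)/2 = 2/2 = 1.
(Structurally: 1 ring(s) + 0 π bond(s) = 1.)

1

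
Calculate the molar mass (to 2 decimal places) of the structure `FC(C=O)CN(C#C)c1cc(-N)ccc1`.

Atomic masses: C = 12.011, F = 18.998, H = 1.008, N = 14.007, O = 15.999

206.22

Molecular formula: C11H11FN2O.
M = 11×12.011 + 1×18.998 + 11×1.008 + 2×14.007 + 1×15.999 = 206.22 g/mol.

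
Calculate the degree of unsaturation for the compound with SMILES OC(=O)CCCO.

1

Molecular formula from the SMILES: C4H8O3.
DoU = (2C + 2 + N − H − X)/2 = (2·4 + 2 + 0 − 8 − 0)/2 = 2/2 = 1.
(Structurally: 0 ring(s) + 1 π bond(s) = 1.)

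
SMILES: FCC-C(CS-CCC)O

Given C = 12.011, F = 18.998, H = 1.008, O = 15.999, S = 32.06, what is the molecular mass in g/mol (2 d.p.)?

166.25

Molecular formula: C7H15FOS.
M = 7×12.011 + 1×18.998 + 15×1.008 + 1×15.999 + 1×32.06 = 166.25 g/mol.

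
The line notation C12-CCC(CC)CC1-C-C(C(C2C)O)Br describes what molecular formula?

C13H23BrO

Heavy atoms from the SMILES: 1 Br, 13 C, 1 O.
Implicit hydrogens by atom environment:
  6 × C: 1 H each → 6
  5 × C: 2 H each → 10
  2 × C: 3 H each → 6
  1 × Br: no H
  1 × O: 1 H
  Total hydrogens = 23.
Molecular formula: C13H23BrO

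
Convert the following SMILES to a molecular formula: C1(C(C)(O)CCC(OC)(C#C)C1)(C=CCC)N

C14H23NO2

Heavy atoms from the SMILES: 14 C, 1 N, 2 O.
Implicit hydrogens by atom environment:
  4 × C: 2 H each → 8
  4 × C: no H
  3 × C: 3 H each → 9
  3 × C: 1 H each → 3
  1 × N: 2 H
  1 × O: 1 H
  1 × O: no H
  Total hydrogens = 23.
Molecular formula: C14H23NO2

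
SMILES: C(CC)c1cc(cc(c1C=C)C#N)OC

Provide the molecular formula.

Heavy atoms from the SMILES: 13 C, 1 N, 1 O.
Implicit hydrogens by atom environment:
  4 × C (aromatic): no H
  3 × C: 2 H each → 6
  2 × C: 3 H each → 6
  2 × C (aromatic): 1 H each → 2
  1 × C: 1 H
  1 × C: no H
  1 × N: no H
  1 × O: no H
  Total hydrogens = 15.
Molecular formula: C13H15NO

C13H15NO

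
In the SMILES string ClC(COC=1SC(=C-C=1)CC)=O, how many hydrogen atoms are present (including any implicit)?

Hydrogens are implicit in SMILES; fill each atom to its normal valence:
  2 × C: 2 H each → 4
  2 × C (aromatic): 1 H each → 2
  2 × C (aromatic): no H
  2 × O: no H
  1 × C: 3 H
  1 × C: no H
  1 × Cl: no H
  1 × S (aromatic): no H
  Total hydrogens = 9.

9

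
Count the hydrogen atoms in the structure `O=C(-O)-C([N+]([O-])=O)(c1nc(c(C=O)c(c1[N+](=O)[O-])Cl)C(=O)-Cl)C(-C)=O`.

5

Hydrogens are implicit in SMILES; fill each atom to its normal valence:
  6 × O: no H
  5 × C (aromatic): no H
  4 × C: no H
  2 × Cl: no H
  2 × N (charge +1): no H
  2 × O (charge -1): no H
  1 × C: 3 H
  1 × C: 1 H
  1 × N (aromatic): no H
  1 × O: 1 H
  Total hydrogens = 5.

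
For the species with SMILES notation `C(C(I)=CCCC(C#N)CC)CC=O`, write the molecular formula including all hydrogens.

C11H16INO

Heavy atoms from the SMILES: 11 C, 1 I, 1 N, 1 O.
Implicit hydrogens by atom environment:
  5 × C: 2 H each → 10
  3 × C: 1 H each → 3
  2 × C: no H
  1 × C: 3 H
  1 × I: no H
  1 × N: no H
  1 × O: no H
  Total hydrogens = 16.
Molecular formula: C11H16INO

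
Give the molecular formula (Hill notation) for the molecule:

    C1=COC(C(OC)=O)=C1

Heavy atoms from the SMILES: 6 C, 3 O.
Implicit hydrogens by atom environment:
  3 × C (aromatic): 1 H each → 3
  2 × O: no H
  1 × C: 3 H
  1 × C (aromatic): no H
  1 × C: no H
  1 × O (aromatic): no H
  Total hydrogens = 6.
Molecular formula: C6H6O3

C6H6O3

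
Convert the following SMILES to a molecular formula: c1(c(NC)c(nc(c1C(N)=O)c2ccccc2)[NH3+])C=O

C14H15N4O2+

Heavy atoms from the SMILES: 14 C, 4 N, 2 O.
Implicit hydrogens by atom environment:
  6 × C (aromatic): no H
  5 × C (aromatic): 1 H each → 5
  2 × O: no H
  1 × C: 3 H
  1 × C: 1 H
  1 × C: no H
  1 × N (charge +1): 3 H
  1 × N: 2 H
  1 × N: 1 H
  1 × N (aromatic): no H
  Total hydrogens = 15.
Net charge +1.
Molecular formula: C14H15N4O2+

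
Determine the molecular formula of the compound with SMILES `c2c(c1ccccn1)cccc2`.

Heavy atoms from the SMILES: 11 C, 1 N.
Implicit hydrogens by atom environment:
  9 × C (aromatic): 1 H each → 9
  2 × C (aromatic): no H
  1 × N (aromatic): no H
  Total hydrogens = 9.
Molecular formula: C11H9N

C11H9N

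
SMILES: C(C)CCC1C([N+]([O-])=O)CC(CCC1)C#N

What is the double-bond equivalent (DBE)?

4

Molecular formula from the SMILES: C12H20N2O2.
DoU = (2C + 2 + N − H − X)/2 = (2·12 + 2 + 2 − 20 − 0)/2 = 8/2 = 4.
(Structurally: 1 ring(s) + 3 π bond(s) = 4.)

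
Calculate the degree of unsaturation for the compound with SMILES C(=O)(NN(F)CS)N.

1

Molecular formula from the SMILES: C2H6FN3OS.
DoU = (2C + 2 + N − H − X)/2 = (2·2 + 2 + 3 − 6 − 1)/2 = 2/2 = 1.
(Structurally: 0 ring(s) + 1 π bond(s) = 1.)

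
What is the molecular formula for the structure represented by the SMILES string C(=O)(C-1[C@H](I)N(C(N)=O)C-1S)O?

Heavy atoms from the SMILES: 5 C, 1 I, 2 N, 3 O, 1 S.
Implicit hydrogens by atom environment:
  3 × C: 1 H each → 3
  2 × C: no H
  2 × O: no H
  1 × I: no H
  1 × N: 2 H
  1 × N: no H
  1 × O: 1 H
  1 × S: 1 H
  Total hydrogens = 7.
Molecular formula: C5H7IN2O3S

C5H7IN2O3S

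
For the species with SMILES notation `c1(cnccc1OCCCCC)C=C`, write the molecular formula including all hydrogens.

C12H17NO

Heavy atoms from the SMILES: 12 C, 1 N, 1 O.
Implicit hydrogens by atom environment:
  5 × C: 2 H each → 10
  3 × C (aromatic): 1 H each → 3
  2 × C (aromatic): no H
  1 × C: 3 H
  1 × C: 1 H
  1 × N (aromatic): no H
  1 × O: no H
  Total hydrogens = 17.
Molecular formula: C12H17NO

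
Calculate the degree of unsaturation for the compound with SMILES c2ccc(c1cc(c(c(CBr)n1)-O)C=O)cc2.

9

Molecular formula from the SMILES: C13H10BrNO2.
DoU = (2C + 2 + N − H − X)/2 = (2·13 + 2 + 1 − 10 − 1)/2 = 18/2 = 9.
(Structurally: 2 ring(s) + 7 π bond(s) = 9.)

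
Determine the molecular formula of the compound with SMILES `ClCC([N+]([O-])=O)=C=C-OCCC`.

C7H10ClNO3

Heavy atoms from the SMILES: 7 C, 1 Cl, 1 N, 3 O.
Implicit hydrogens by atom environment:
  3 × C: 2 H each → 6
  2 × C: no H
  2 × O: no H
  1 × C: 3 H
  1 × C: 1 H
  1 × Cl: no H
  1 × N (charge +1): no H
  1 × O (charge -1): no H
  Total hydrogens = 10.
Molecular formula: C7H10ClNO3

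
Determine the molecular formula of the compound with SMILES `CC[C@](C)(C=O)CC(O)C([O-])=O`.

C8H13O4-

Heavy atoms from the SMILES: 8 C, 4 O.
Implicit hydrogens by atom environment:
  2 × C: 3 H each → 6
  2 × C: 2 H each → 4
  2 × C: 1 H each → 2
  2 × C: no H
  2 × O: no H
  1 × O: 1 H
  1 × O (charge -1): no H
  Total hydrogens = 13.
Net charge -1.
Molecular formula: C8H13O4-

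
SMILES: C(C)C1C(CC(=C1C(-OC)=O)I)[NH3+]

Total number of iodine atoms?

The symbol for iodine appears 1 time in the SMILES.

1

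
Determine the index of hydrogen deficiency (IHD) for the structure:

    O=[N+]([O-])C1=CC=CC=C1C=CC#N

Molecular formula from the SMILES: C9H6N2O2.
DoU = (2C + 2 + N − H − X)/2 = (2·9 + 2 + 2 − 6 − 0)/2 = 16/2 = 8.
(Structurally: 1 ring(s) + 7 π bond(s) = 8.)

8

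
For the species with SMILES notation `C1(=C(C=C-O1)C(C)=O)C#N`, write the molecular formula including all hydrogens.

Heavy atoms from the SMILES: 7 C, 1 N, 2 O.
Implicit hydrogens by atom environment:
  2 × C (aromatic): 1 H each → 2
  2 × C (aromatic): no H
  2 × C: no H
  1 × C: 3 H
  1 × N: no H
  1 × O (aromatic): no H
  1 × O: no H
  Total hydrogens = 5.
Molecular formula: C7H5NO2

C7H5NO2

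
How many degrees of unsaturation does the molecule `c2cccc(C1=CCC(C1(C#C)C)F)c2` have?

Molecular formula from the SMILES: C14H13F.
DoU = (2C + 2 + N − H − X)/2 = (2·14 + 2 + 0 − 13 − 1)/2 = 16/2 = 8.
(Structurally: 2 ring(s) + 6 π bond(s) = 8.)

8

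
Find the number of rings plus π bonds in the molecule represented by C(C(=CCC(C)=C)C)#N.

Molecular formula from the SMILES: C8H11N.
DoU = (2C + 2 + N − H − X)/2 = (2·8 + 2 + 1 − 11 − 0)/2 = 8/2 = 4.
(Structurally: 0 ring(s) + 4 π bond(s) = 4.)

4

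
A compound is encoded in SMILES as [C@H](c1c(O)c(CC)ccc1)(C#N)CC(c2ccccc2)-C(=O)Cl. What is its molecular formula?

C19H18ClNO2

Heavy atoms from the SMILES: 19 C, 1 Cl, 1 N, 2 O.
Implicit hydrogens by atom environment:
  8 × C (aromatic): 1 H each → 8
  4 × C (aromatic): no H
  2 × C: 2 H each → 4
  2 × C: 1 H each → 2
  2 × C: no H
  1 × C: 3 H
  1 × Cl: no H
  1 × N: no H
  1 × O: 1 H
  1 × O: no H
  Total hydrogens = 18.
Molecular formula: C19H18ClNO2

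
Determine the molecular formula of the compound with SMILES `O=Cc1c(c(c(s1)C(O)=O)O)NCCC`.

C9H11NO4S

Heavy atoms from the SMILES: 9 C, 1 N, 4 O, 1 S.
Implicit hydrogens by atom environment:
  4 × C (aromatic): no H
  2 × C: 2 H each → 4
  2 × O: 1 H each → 2
  2 × O: no H
  1 × C: 3 H
  1 × C: 1 H
  1 × C: no H
  1 × N: 1 H
  1 × S (aromatic): no H
  Total hydrogens = 11.
Molecular formula: C9H11NO4S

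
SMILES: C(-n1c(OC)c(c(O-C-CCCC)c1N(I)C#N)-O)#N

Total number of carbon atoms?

12

The symbol for carbon appears 12 times in the SMILES. Lowercase c denotes aromatic carbon and counts toward C.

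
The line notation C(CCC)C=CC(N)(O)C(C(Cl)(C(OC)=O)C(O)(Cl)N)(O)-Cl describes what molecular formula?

Heavy atoms from the SMILES: 12 C, 3 Cl, 2 N, 5 O.
Implicit hydrogens by atom environment:
  5 × C: no H
  3 × C: 2 H each → 6
  3 × Cl: no H
  3 × O: 1 H each → 3
  2 × C: 3 H each → 6
  2 × C: 1 H each → 2
  2 × N: 2 H each → 4
  2 × O: no H
  Total hydrogens = 21.
Molecular formula: C12H21Cl3N2O5

C12H21Cl3N2O5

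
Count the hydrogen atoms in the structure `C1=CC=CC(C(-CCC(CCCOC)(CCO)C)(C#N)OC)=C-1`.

29

Hydrogens are implicit in SMILES; fill each atom to its normal valence:
  7 × C: 2 H each → 14
  5 × C (aromatic): 1 H each → 5
  3 × C: 3 H each → 9
  3 × C: no H
  2 × O: no H
  1 × C (aromatic): no H
  1 × N: no H
  1 × O: 1 H
  Total hydrogens = 29.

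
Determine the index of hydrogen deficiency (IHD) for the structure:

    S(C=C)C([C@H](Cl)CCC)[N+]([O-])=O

2

Molecular formula from the SMILES: C7H12ClNO2S.
DoU = (2C + 2 + N − H − X)/2 = (2·7 + 2 + 1 − 12 − 1)/2 = 4/2 = 2.
(Structurally: 0 ring(s) + 2 π bond(s) = 2.)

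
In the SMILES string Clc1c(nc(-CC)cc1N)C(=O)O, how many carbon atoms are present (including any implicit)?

The symbol for carbon appears 8 times in the SMILES. Lowercase c denotes aromatic carbon and counts toward C.

8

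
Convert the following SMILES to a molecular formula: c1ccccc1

Heavy atoms from the SMILES: 6 C.
Implicit hydrogens by atom environment:
  6 × C (aromatic): 1 H each → 6
  Total hydrogens = 6.
Molecular formula: C6H6

C6H6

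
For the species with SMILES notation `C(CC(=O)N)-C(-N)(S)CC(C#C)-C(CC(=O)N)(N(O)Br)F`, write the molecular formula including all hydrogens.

C11H18BrFN4O3S

Heavy atoms from the SMILES: 1 Br, 11 C, 1 F, 4 N, 3 O, 1 S.
Implicit hydrogens by atom environment:
  5 × C: no H
  4 × C: 2 H each → 8
  3 × N: 2 H each → 6
  2 × C: 1 H each → 2
  2 × O: no H
  1 × Br: no H
  1 × F: no H
  1 × N: no H
  1 × O: 1 H
  1 × S: 1 H
  Total hydrogens = 18.
Molecular formula: C11H18BrFN4O3S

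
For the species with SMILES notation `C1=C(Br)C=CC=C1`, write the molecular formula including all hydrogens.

Heavy atoms from the SMILES: 1 Br, 6 C.
Implicit hydrogens by atom environment:
  5 × C (aromatic): 1 H each → 5
  1 × Br: no H
  1 × C (aromatic): no H
  Total hydrogens = 5.
Molecular formula: C6H5Br

C6H5Br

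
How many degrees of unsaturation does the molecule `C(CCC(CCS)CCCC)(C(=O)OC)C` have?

1

Molecular formula from the SMILES: C13H26O2S.
DoU = (2C + 2 + N − H − X)/2 = (2·13 + 2 + 0 − 26 − 0)/2 = 2/2 = 1.
(Structurally: 0 ring(s) + 1 π bond(s) = 1.)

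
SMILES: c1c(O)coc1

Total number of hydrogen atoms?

Hydrogens are implicit in SMILES; fill each atom to its normal valence:
  3 × C (aromatic): 1 H each → 3
  1 × C (aromatic): no H
  1 × O: 1 H
  1 × O (aromatic): no H
  Total hydrogens = 4.

4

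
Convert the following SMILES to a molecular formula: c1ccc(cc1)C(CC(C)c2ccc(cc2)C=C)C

C19H22

Heavy atoms from the SMILES: 19 C.
Implicit hydrogens by atom environment:
  9 × C (aromatic): 1 H each → 9
  3 × C: 1 H each → 3
  3 × C (aromatic): no H
  2 × C: 3 H each → 6
  2 × C: 2 H each → 4
  Total hydrogens = 22.
Molecular formula: C19H22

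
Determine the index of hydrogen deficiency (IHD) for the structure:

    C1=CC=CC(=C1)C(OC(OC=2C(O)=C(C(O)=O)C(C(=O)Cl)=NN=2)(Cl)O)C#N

12

Molecular formula from the SMILES: C15H9Cl2N3O7.
DoU = (2C + 2 + N − H − X)/2 = (2·15 + 2 + 3 − 9 − 2)/2 = 24/2 = 12.
(Structurally: 2 ring(s) + 10 π bond(s) = 12.)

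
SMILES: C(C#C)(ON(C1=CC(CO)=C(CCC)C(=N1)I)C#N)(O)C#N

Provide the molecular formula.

C14H13IN4O3

Heavy atoms from the SMILES: 14 C, 1 I, 4 N, 3 O.
Implicit hydrogens by atom environment:
  4 × C (aromatic): no H
  4 × C: no H
  3 × C: 2 H each → 6
  3 × N: no H
  2 × O: 1 H each → 2
  1 × C: 3 H
  1 × C (aromatic): 1 H
  1 × C: 1 H
  1 × I: no H
  1 × N (aromatic): no H
  1 × O: no H
  Total hydrogens = 13.
Molecular formula: C14H13IN4O3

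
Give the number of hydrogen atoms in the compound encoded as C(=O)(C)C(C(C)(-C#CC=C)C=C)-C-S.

Hydrogens are implicit in SMILES; fill each atom to its normal valence:
  4 × C: no H
  3 × C: 2 H each → 6
  3 × C: 1 H each → 3
  2 × C: 3 H each → 6
  1 × O: no H
  1 × S: 1 H
  Total hydrogens = 16.

16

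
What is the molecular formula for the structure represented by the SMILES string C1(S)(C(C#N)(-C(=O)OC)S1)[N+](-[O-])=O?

C5H4N2O4S2

Heavy atoms from the SMILES: 5 C, 2 N, 4 O, 2 S.
Implicit hydrogens by atom environment:
  4 × C: no H
  3 × O: no H
  1 × C: 3 H
  1 × N: no H
  1 × N (charge +1): no H
  1 × O (charge -1): no H
  1 × S: 1 H
  1 × S: no H
  Total hydrogens = 4.
Molecular formula: C5H4N2O4S2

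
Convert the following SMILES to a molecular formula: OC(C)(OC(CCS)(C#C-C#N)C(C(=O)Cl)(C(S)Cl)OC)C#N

C13H14Cl2N2O4S2

Heavy atoms from the SMILES: 13 C, 2 Cl, 2 N, 4 O, 2 S.
Implicit hydrogens by atom environment:
  8 × C: no H
  3 × O: no H
  2 × C: 3 H each → 6
  2 × C: 2 H each → 4
  2 × Cl: no H
  2 × N: no H
  2 × S: 1 H each → 2
  1 × C: 1 H
  1 × O: 1 H
  Total hydrogens = 14.
Molecular formula: C13H14Cl2N2O4S2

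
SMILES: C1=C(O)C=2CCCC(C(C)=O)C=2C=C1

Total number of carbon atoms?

The symbol for carbon appears 12 times in the SMILES.

12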